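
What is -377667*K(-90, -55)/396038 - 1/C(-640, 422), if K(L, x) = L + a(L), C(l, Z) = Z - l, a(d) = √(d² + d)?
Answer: 18048507911/210296178 - 1133001*√890/396038 ≈ 0.47720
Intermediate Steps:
a(d) = √(d + d²)
K(L, x) = L + √(L*(1 + L))
-377667*K(-90, -55)/396038 - 1/C(-640, 422) = -(-16995015/198019 + 1133001*√890/396038) - 1/(422 - 1*(-640)) = -(-16995015/198019 + 1133001*√890/396038) - 1/(422 + 640) = -(-16995015/198019 + 1133001*√890/396038) - 1/1062 = -(-16995015/198019 + 1133001*√890/396038) - 1*1/1062 = -377667*(-45/198019 + 3*√890/396038) - 1/1062 = (16995015/198019 - 1133001*√890/396038) - 1/1062 = 18048507911/210296178 - 1133001*√890/396038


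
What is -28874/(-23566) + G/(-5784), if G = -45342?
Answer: 102961399/11358812 ≈ 9.0645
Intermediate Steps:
-28874/(-23566) + G/(-5784) = -28874/(-23566) - 45342/(-5784) = -28874*(-1/23566) - 45342*(-1/5784) = 14437/11783 + 7557/964 = 102961399/11358812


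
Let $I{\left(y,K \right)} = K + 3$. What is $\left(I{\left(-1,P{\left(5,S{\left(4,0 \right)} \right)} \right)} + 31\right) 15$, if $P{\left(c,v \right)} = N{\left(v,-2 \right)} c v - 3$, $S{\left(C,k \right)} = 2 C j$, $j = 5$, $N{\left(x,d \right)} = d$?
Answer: $-5535$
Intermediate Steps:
$S{\left(C,k \right)} = 10 C$ ($S{\left(C,k \right)} = 2 C 5 = 10 C$)
$P{\left(c,v \right)} = -3 - 2 c v$ ($P{\left(c,v \right)} = - 2 c v - 3 = -3 - 2 c v$)
$I{\left(y,K \right)} = 3 + K$
$\left(I{\left(-1,P{\left(5,S{\left(4,0 \right)} \right)} \right)} + 31\right) 15 = \left(\left(3 - \left(3 + 10 \cdot 10 \cdot 4\right)\right) + 31\right) 15 = \left(\left(3 - \left(3 + 10 \cdot 40\right)\right) + 31\right) 15 = \left(\left(3 - 403\right) + 31\right) 15 = \left(-400 + 31\right) 15 = \left(-369\right) 15 = -5535$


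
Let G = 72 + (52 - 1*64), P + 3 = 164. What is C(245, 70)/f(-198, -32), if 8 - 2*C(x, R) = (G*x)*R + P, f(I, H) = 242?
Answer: -1029153/484 ≈ -2126.3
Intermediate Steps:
P = 161 (P = -3 + 164 = 161)
G = 60 (G = 72 + (52 - 64) = 72 - 12 = 60)
C(x, R) = -153/2 - 30*R*x (C(x, R) = 4 - ((60*x)*R + 161)/2 = 4 - (60*R*x + 161)/2 = 4 - (161 + 60*R*x)/2 = 4 + (-161/2 - 30*R*x) = -153/2 - 30*R*x)
C(245, 70)/f(-198, -32) = (-153/2 - 30*70*245)/242 = (-153/2 - 514500)*(1/242) = -1029153/2*1/242 = -1029153/484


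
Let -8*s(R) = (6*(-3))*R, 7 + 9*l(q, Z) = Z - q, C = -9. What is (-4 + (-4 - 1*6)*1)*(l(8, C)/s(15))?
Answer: 448/405 ≈ 1.1062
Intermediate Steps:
l(q, Z) = -7/9 - q/9 + Z/9 (l(q, Z) = -7/9 + (Z - q)/9 = -7/9 + (-q/9 + Z/9) = -7/9 - q/9 + Z/9)
s(R) = 9*R/4 (s(R) = -6*(-3)*R/8 = -(-9)*R/4 = 9*R/4)
(-4 + (-4 - 1*6)*1)*(l(8, C)/s(15)) = (-4 + (-4 - 1*6)*1)*((-7/9 - ⅑*8 + (⅑)*(-9))/(((9/4)*15))) = (-4 + (-4 - 6)*1)*((-7/9 - 8/9 - 1)/(135/4)) = (-4 - 10*1)*(-8/3*4/135) = (-4 - 10)*(-32/405) = -14*(-32/405) = 448/405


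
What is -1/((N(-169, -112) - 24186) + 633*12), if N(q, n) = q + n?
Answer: 1/16871 ≈ 5.9273e-5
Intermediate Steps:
N(q, n) = n + q
-1/((N(-169, -112) - 24186) + 633*12) = -1/(((-112 - 169) - 24186) + 633*12) = -1/((-281 - 24186) + 7596) = -1/(-24467 + 7596) = -1/(-16871) = -1*(-1/16871) = 1/16871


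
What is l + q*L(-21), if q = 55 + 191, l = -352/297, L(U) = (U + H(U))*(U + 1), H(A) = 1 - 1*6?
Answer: 3453808/27 ≈ 1.2792e+5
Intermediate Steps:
H(A) = -5 (H(A) = 1 - 6 = -5)
L(U) = (1 + U)*(-5 + U) (L(U) = (U - 5)*(U + 1) = (-5 + U)*(1 + U) = (1 + U)*(-5 + U))
l = -32/27 (l = -352*1/297 = -32/27 ≈ -1.1852)
q = 246
l + q*L(-21) = -32/27 + 246*(-5 + (-21)² - 4*(-21)) = -32/27 + 246*(-5 + 441 + 84) = -32/27 + 246*520 = -32/27 + 127920 = 3453808/27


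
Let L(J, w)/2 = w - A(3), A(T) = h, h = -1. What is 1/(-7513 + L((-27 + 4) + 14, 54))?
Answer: -1/7403 ≈ -0.00013508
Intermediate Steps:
A(T) = -1
L(J, w) = 2 + 2*w (L(J, w) = 2*(w - 1*(-1)) = 2*(w + 1) = 2*(1 + w) = 2 + 2*w)
1/(-7513 + L((-27 + 4) + 14, 54)) = 1/(-7513 + (2 + 2*54)) = 1/(-7513 + (2 + 108)) = 1/(-7513 + 110) = 1/(-7403) = -1/7403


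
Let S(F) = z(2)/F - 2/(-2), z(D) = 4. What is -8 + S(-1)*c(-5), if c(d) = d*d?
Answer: -83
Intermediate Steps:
c(d) = d**2
S(F) = 1 + 4/F (S(F) = 4/F - 2/(-2) = 4/F - 2*(-1/2) = 4/F + 1 = 1 + 4/F)
-8 + S(-1)*c(-5) = -8 + ((4 - 1)/(-1))*(-5)**2 = -8 - 1*3*25 = -8 - 3*25 = -8 - 75 = -83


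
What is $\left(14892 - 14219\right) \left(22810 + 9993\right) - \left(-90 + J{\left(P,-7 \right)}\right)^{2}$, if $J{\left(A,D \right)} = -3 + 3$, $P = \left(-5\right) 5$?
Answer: $22068319$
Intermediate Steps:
$P = -25$
$J{\left(A,D \right)} = 0$
$\left(14892 - 14219\right) \left(22810 + 9993\right) - \left(-90 + J{\left(P,-7 \right)}\right)^{2} = \left(14892 - 14219\right) \left(22810 + 9993\right) - \left(-90 + 0\right)^{2} = 673 \cdot 32803 - \left(-90\right)^{2} = 22076419 - 8100 = 22068319$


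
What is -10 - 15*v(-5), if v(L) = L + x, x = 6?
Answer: -25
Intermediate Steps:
v(L) = 6 + L (v(L) = L + 6 = 6 + L)
-10 - 15*v(-5) = -10 - 15*(6 - 5) = -10 - 15*1 = -10 - 15 = -25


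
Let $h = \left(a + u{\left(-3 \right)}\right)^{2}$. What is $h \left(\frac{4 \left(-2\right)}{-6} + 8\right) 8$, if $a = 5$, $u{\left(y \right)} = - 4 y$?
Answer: $\frac{64736}{3} \approx 21579.0$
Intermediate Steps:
$h = 289$ ($h = \left(5 - -12\right)^{2} = \left(5 + 12\right)^{2} = 17^{2} = 289$)
$h \left(\frac{4 \left(-2\right)}{-6} + 8\right) 8 = 289 \left(\frac{4 \left(-2\right)}{-6} + 8\right) 8 = 289 \left(\left(-8\right) \left(- \frac{1}{6}\right) + 8\right) 8 = 289 \left(\frac{4}{3} + 8\right) 8 = 289 \cdot \frac{28}{3} \cdot 8 = 289 \cdot \frac{224}{3} = \frac{64736}{3}$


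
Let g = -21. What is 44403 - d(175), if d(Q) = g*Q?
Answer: 48078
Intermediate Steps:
d(Q) = -21*Q
44403 - d(175) = 44403 - (-21)*175 = 44403 - 1*(-3675) = 44403 + 3675 = 48078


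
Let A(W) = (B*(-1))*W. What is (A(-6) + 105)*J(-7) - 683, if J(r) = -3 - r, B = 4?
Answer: -167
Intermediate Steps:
A(W) = -4*W (A(W) = (4*(-1))*W = -4*W)
(A(-6) + 105)*J(-7) - 683 = (-4*(-6) + 105)*(-3 - 1*(-7)) - 683 = (24 + 105)*(-3 + 7) - 683 = 129*4 - 683 = 516 - 683 = -167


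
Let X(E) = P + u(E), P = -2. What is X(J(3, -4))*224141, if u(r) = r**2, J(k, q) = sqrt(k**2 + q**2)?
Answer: 5155243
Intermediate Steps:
X(E) = -2 + E**2
X(J(3, -4))*224141 = (-2 + (sqrt(3**2 + (-4)**2))**2)*224141 = (-2 + (sqrt(9 + 16))**2)*224141 = (-2 + (sqrt(25))**2)*224141 = (-2 + 5**2)*224141 = (-2 + 25)*224141 = 23*224141 = 5155243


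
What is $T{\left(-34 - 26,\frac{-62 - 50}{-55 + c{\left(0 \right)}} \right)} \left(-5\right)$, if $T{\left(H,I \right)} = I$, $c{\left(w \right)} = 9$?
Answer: $- \frac{280}{23} \approx -12.174$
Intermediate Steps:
$T{\left(-34 - 26,\frac{-62 - 50}{-55 + c{\left(0 \right)}} \right)} \left(-5\right) = \frac{-62 - 50}{-55 + 9} \left(-5\right) = - \frac{112}{-46} \left(-5\right) = \left(-112\right) \left(- \frac{1}{46}\right) \left(-5\right) = \frac{56}{23} \left(-5\right) = - \frac{280}{23}$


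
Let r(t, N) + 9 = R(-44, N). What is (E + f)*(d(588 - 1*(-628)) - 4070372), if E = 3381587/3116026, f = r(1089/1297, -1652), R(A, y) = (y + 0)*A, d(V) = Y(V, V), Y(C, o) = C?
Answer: -460777055094563298/1558013 ≈ -2.9575e+11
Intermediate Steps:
d(V) = V
R(A, y) = A*y (R(A, y) = y*A = A*y)
r(t, N) = -9 - 44*N
f = 72679 (f = -9 - 44*(-1652) = -9 + 72688 = 72679)
E = 3381587/3116026 (E = 3381587*(1/3116026) = 3381587/3116026 ≈ 1.0852)
(E + f)*(d(588 - 1*(-628)) - 4070372) = (3381587/3116026 + 72679)*((588 - 1*(-628)) - 4070372) = 226473035241*((588 + 628) - 4070372)/3116026 = 226473035241*(1216 - 4070372)/3116026 = (226473035241/3116026)*(-4069156) = -460777055094563298/1558013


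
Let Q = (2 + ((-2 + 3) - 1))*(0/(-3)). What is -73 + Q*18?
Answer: -73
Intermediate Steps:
Q = 0 (Q = (2 + (1 - 1))*(0*(-⅓)) = (2 + 0)*0 = 2*0 = 0)
-73 + Q*18 = -73 + 0*18 = -73 + 0 = -73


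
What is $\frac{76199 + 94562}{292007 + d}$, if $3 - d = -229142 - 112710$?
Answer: $\frac{170761}{633862} \approx 0.2694$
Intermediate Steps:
$d = 341855$ ($d = 3 - \left(-229142 - 112710\right) = 3 - -341852 = 3 + 341852 = 341855$)
$\frac{76199 + 94562}{292007 + d} = \frac{76199 + 94562}{292007 + 341855} = \frac{170761}{633862}$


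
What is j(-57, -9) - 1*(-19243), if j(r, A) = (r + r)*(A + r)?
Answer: 26767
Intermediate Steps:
j(r, A) = 2*r*(A + r) (j(r, A) = (2*r)*(A + r) = 2*r*(A + r))
j(-57, -9) - 1*(-19243) = 2*(-57)*(-9 - 57) - 1*(-19243) = 2*(-57)*(-66) + 19243 = 7524 + 19243 = 26767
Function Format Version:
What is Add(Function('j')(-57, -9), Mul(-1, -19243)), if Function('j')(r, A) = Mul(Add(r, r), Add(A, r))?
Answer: 26767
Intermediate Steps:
Function('j')(r, A) = Mul(2, r, Add(A, r)) (Function('j')(r, A) = Mul(Mul(2, r), Add(A, r)) = Mul(2, r, Add(A, r)))
Add(Function('j')(-57, -9), Mul(-1, -19243)) = Add(Mul(2, -57, Add(-9, -57)), Mul(-1, -19243)) = Add(Mul(2, -57, -66), 19243) = Add(7524, 19243) = 26767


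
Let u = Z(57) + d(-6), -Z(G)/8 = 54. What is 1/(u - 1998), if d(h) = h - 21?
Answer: -1/2457 ≈ -0.00040700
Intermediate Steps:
Z(G) = -432 (Z(G) = -8*54 = -432)
d(h) = -21 + h
u = -459 (u = -432 + (-21 - 6) = -432 - 27 = -459)
1/(u - 1998) = 1/(-459 - 1998) = 1/(-2457) = -1/2457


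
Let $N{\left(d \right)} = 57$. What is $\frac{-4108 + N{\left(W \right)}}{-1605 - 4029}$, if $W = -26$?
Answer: $\frac{4051}{5634} \approx 0.71903$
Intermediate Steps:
$\frac{-4108 + N{\left(W \right)}}{-1605 - 4029} = \frac{-4108 + 57}{-1605 - 4029} = - \frac{4051}{-5634} = \left(-4051\right) \left(- \frac{1}{5634}\right) = \frac{4051}{5634}$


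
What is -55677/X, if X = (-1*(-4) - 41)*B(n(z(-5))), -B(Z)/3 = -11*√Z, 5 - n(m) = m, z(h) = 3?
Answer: 18559*√2/814 ≈ 32.244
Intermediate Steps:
n(m) = 5 - m
B(Z) = 33*√Z (B(Z) = -(-33)*√Z = 33*√Z)
X = -1221*√2 (X = (-1*(-4) - 41)*(33*√(5 - 1*3)) = (4 - 41)*(33*√(5 - 3)) = -1221*√2 ≈ -1726.8)
-55677/X = -55677*(-√2/2442) = -(-18559)*√2/814 = 18559*√2/814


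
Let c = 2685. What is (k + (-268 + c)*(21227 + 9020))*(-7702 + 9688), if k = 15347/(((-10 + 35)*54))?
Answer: 32667867583007/225 ≈ 1.4519e+11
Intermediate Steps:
k = 15347/1350 (k = 15347/((25*54)) = 15347/1350 ≈ 11.368)
(k + (-268 + c)*(21227 + 9020))*(-7702 + 9688) = (15347/1350 + (-268 + 2685)*(21227 + 9020))*(-7702 + 9688) = (15347/1350 + 2417*30247)*1986 = (15347/1350 + 73106999)*1986 = (98694463997/1350)*1986 = 32667867583007/225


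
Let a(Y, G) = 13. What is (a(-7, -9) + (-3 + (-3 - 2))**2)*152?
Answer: 11704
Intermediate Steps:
(a(-7, -9) + (-3 + (-3 - 2))**2)*152 = (13 + (-3 + (-3 - 2))**2)*152 = (13 + (-3 - 5)**2)*152 = (13 + (-8)**2)*152 = (13 + 64)*152 = 77*152 = 11704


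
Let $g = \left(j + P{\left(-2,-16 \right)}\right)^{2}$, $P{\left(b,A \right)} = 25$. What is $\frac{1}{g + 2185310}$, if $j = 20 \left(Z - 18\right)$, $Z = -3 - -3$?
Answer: $\frac{1}{2297535} \approx 4.3525 \cdot 10^{-7}$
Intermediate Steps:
$Z = 0$ ($Z = -3 + 3 = 0$)
$j = -360$ ($j = 20 \left(0 - 18\right) = 20 \left(-18\right) = -360$)
$g = 112225$ ($g = \left(-360 + 25\right)^{2} = \left(-335\right)^{2} = 112225$)
$\frac{1}{g + 2185310} = \frac{1}{112225 + 2185310} = \frac{1}{2297535}$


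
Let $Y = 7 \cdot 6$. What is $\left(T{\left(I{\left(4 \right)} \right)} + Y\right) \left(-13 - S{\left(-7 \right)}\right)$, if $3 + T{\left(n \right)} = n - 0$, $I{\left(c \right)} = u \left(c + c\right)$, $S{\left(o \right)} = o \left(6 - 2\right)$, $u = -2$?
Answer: $345$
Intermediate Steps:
$Y = 42$
$S{\left(o \right)} = 4 o$ ($S{\left(o \right)} = o 4 = 4 o$)
$I{\left(c \right)} = - 4 c$ ($I{\left(c \right)} = - 2 \left(c + c\right) = - 2 \cdot 2 c = - 4 c$)
$T{\left(n \right)} = -3 + n$ ($T{\left(n \right)} = -3 + \left(n - 0\right) = -3 + \left(n + 0\right) = -3 + n$)
$\left(T{\left(I{\left(4 \right)} \right)} + Y\right) \left(-13 - S{\left(-7 \right)}\right) = \left(\left(-3 - 16\right) + 42\right) \left(-13 - 4 \left(-7\right)\right) = \left(\left(-3 - 16\right) + 42\right) \left(-13 - -28\right) = \left(-19 + 42\right) \left(-13 + 28\right) = 23 \cdot 15 = 345$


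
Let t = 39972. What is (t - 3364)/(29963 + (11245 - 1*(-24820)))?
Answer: 9152/16507 ≈ 0.55443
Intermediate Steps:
(t - 3364)/(29963 + (11245 - 1*(-24820))) = (39972 - 3364)/(29963 + (11245 - 1*(-24820))) = 36608/(29963 + (11245 + 24820)) = 36608/(29963 + 36065) = 36608/66028 = 36608*(1/66028) = 9152/16507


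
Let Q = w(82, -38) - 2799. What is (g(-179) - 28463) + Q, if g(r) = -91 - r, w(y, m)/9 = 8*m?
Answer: -33910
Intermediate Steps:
w(y, m) = 72*m (w(y, m) = 9*(8*m) = 72*m)
Q = -5535 (Q = 72*(-38) - 2799 = -2736 - 2799 = -5535)
(g(-179) - 28463) + Q = ((-91 - 1*(-179)) - 28463) - 5535 = ((-91 + 179) - 28463) - 5535 = (88 - 28463) - 5535 = -28375 - 5535 = -33910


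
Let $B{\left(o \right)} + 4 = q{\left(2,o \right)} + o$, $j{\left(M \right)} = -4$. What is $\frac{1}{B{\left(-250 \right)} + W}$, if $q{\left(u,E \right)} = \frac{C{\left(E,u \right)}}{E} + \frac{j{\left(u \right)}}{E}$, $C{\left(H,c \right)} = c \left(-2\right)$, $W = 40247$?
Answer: $\frac{125}{4999129} \approx 2.5004 \cdot 10^{-5}$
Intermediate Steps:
$C{\left(H,c \right)} = - 2 c$
$q{\left(u,E \right)} = - \frac{4}{E} - \frac{2 u}{E}$ ($q{\left(u,E \right)} = \frac{\left(-2\right) u}{E} - \frac{4}{E} = - \frac{2 u}{E} - \frac{4}{E} = - \frac{4}{E} - \frac{2 u}{E}$)
$B{\left(o \right)} = -4 + o - \frac{8}{o}$ ($B{\left(o \right)} = -4 + \left(\frac{2 \left(-2 - 2\right)}{o} + o\right) = -4 + \left(2 \frac{1}{o} \left(-4\right) + o\right) = -4 + \left(- \frac{8}{o} + o\right) = -4 + \left(o - \frac{8}{o}\right) = -4 + o - \frac{8}{o}$)
$\frac{1}{B{\left(-250 \right)} + W} = \frac{1}{\left(-4 - 250 - \frac{8}{-250}\right) + 40247} = \frac{1}{\left(-4 - 250 - - \frac{4}{125}\right) + 40247} = \frac{1}{\left(-4 - 250 + \frac{4}{125}\right) + 40247} = \frac{1}{- \frac{31746}{125} + 40247} = \frac{1}{\frac{4999129}{125}} = \frac{125}{4999129}$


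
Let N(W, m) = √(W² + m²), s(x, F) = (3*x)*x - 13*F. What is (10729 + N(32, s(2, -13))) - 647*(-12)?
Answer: 18493 + √33785 ≈ 18677.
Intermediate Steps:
s(x, F) = -13*F + 3*x² (s(x, F) = 3*x² - 13*F = -13*F + 3*x²)
(10729 + N(32, s(2, -13))) - 647*(-12) = (10729 + √(32² + (-13*(-13) + 3*2²)²)) - 647*(-12) = (10729 + √(1024 + (169 + 3*4)²)) + 7764 = (10729 + √(1024 + (169 + 12)²)) + 7764 = (10729 + √(1024 + 181²)) + 7764 = (10729 + √(1024 + 32761)) + 7764 = (10729 + √33785) + 7764 = 18493 + √33785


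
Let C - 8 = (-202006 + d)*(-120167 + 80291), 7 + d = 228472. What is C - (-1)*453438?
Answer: -1054625638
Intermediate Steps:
d = 228465 (d = -7 + 228472 = 228465)
C = -1055079076 (C = 8 + (-202006 + 228465)*(-120167 + 80291) = 8 + 26459*(-39876) = 8 - 1055079084 = -1055079076)
C - (-1)*453438 = -1055079076 - (-1)*453438 = -1055079076 - 1*(-453438) = -1055079076 + 453438 = -1054625638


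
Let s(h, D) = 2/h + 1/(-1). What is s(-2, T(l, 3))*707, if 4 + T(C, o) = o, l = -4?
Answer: -1414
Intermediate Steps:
T(C, o) = -4 + o
s(h, D) = -1 + 2/h (s(h, D) = 2/h + 1*(-1) = 2/h - 1 = -1 + 2/h)
s(-2, T(l, 3))*707 = ((2 - 1*(-2))/(-2))*707 = -(2 + 2)/2*707 = -½*4*707 = -2*707 = -1414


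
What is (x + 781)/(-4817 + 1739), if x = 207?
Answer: -26/81 ≈ -0.32099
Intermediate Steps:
(x + 781)/(-4817 + 1739) = (207 + 781)/(-4817 + 1739) = 988/(-3078) = 988*(-1/3078) = -26/81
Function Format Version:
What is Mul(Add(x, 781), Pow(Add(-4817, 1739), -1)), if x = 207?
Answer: Rational(-26, 81) ≈ -0.32099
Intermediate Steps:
Mul(Add(x, 781), Pow(Add(-4817, 1739), -1)) = Mul(Add(207, 781), Pow(Add(-4817, 1739), -1)) = Mul(988, Pow(-3078, -1)) = Mul(988, Rational(-1, 3078)) = Rational(-26, 81)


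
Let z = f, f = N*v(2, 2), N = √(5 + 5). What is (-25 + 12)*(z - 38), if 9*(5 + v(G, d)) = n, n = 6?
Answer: 494 + 169*√10/3 ≈ 672.14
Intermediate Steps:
N = √10 ≈ 3.1623
v(G, d) = -13/3 (v(G, d) = -5 + (⅑)*6 = -5 + ⅔ = -13/3)
f = -13*√10/3 (f = √10*(-13/3) = -13*√10/3 ≈ -13.703)
z = -13*√10/3 ≈ -13.703
(-25 + 12)*(z - 38) = (-25 + 12)*(-13*√10/3 - 38) = -13*(-38 - 13*√10/3) = 494 + 169*√10/3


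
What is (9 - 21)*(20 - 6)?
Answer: -168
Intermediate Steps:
(9 - 21)*(20 - 6) = -12*14 = -168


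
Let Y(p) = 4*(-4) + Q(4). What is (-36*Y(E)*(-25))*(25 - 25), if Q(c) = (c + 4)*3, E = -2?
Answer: 0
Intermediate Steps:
Q(c) = 12 + 3*c (Q(c) = (4 + c)*3 = 12 + 3*c)
Y(p) = 8 (Y(p) = 4*(-4) + (12 + 3*4) = -16 + (12 + 12) = -16 + 24 = 8)
(-36*Y(E)*(-25))*(25 - 25) = (-36*8*(-25))*(25 - 25) = -288*(-25)*0 = 7200*0 = 0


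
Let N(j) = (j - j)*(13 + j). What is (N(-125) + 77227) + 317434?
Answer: 394661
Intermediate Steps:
N(j) = 0 (N(j) = 0*(13 + j) = 0)
(N(-125) + 77227) + 317434 = (0 + 77227) + 317434 = 77227 + 317434 = 394661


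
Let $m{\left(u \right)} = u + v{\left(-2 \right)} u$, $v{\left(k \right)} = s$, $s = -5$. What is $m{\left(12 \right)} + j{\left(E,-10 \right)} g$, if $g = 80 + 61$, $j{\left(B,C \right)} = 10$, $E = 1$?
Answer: $1362$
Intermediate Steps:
$v{\left(k \right)} = -5$
$m{\left(u \right)} = - 4 u$ ($m{\left(u \right)} = u - 5 u = - 4 u$)
$g = 141$
$m{\left(12 \right)} + j{\left(E,-10 \right)} g = \left(-4\right) 12 + 10 \cdot 141 = -48 + 1410 = 1362$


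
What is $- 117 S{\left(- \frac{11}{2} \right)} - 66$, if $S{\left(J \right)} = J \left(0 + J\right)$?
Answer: $- \frac{14421}{4} \approx -3605.3$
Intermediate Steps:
$S{\left(J \right)} = J^{2}$ ($S{\left(J \right)} = J J = J^{2}$)
$- 117 S{\left(- \frac{11}{2} \right)} - 66 = - 117 \left(- \frac{11}{2}\right)^{2} - 66 = \left(-117\right) \frac{121}{4} - 66 = - \frac{14157}{4} - 66 = - \frac{14421}{4}$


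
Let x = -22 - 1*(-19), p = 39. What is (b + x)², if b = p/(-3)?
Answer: 256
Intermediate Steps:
x = -3 (x = -22 + 19 = -3)
b = -13 (b = 39/(-3) = 39*(-⅓) = -13)
(b + x)² = (-13 - 3)² = (-16)² = 256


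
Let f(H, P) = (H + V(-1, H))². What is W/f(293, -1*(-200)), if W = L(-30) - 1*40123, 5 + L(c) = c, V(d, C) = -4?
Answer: -40158/83521 ≈ -0.48081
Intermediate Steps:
L(c) = -5 + c
f(H, P) = (-4 + H)² (f(H, P) = (H - 4)² = (-4 + H)²)
W = -40158 (W = (-5 - 30) - 1*40123 = -35 - 40123 = -40158)
W/f(293, -1*(-200)) = -40158/(-4 + 293)² = -40158/(289²) = -40158/83521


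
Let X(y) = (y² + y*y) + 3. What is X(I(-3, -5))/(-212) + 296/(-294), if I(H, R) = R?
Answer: -739/588 ≈ -1.2568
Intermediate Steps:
X(y) = 3 + 2*y² (X(y) = (y² + y²) + 3 = 2*y² + 3 = 3 + 2*y²)
X(I(-3, -5))/(-212) + 296/(-294) = (3 + 2*(-5)²)/(-212) + 296/(-294) = (3 + 2*25)*(-1/212) + 296*(-1/294) = (3 + 50)*(-1/212) - 148/147 = 53*(-1/212) - 148/147 = -¼ - 148/147 = -739/588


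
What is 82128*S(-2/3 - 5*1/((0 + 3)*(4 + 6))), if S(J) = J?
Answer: -68440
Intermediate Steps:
82128*S(-2/3 - 5*1/((0 + 3)*(4 + 6))) = 82128*(-2/3 - 5*1/((0 + 3)*(4 + 6))) = 82128*(-2*1/3 - 5/(3*10)) = 82128*(-2/3 - 5/30) = 82128*(-2/3 - 5*1/30) = 82128*(-2/3 - 1/6) = 82128*(-5/6) = -68440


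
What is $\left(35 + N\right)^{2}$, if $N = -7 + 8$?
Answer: $1296$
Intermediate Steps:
$N = 1$
$\left(35 + N\right)^{2} = \left(35 + 1\right)^{2} = 36^{2} = 1296$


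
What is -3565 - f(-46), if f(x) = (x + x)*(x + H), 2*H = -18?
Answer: -8625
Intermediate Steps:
H = -9 (H = (½)*(-18) = -9)
f(x) = 2*x*(-9 + x) (f(x) = (x + x)*(x - 9) = (2*x)*(-9 + x) = 2*x*(-9 + x))
-3565 - f(-46) = -3565 - 2*(-46)*(-9 - 46) = -3565 - 2*(-46)*(-55) = -3565 - 1*5060 = -3565 - 5060 = -8625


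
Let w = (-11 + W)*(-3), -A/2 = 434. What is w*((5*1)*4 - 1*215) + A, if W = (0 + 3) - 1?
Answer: -6133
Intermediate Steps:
A = -868 (A = -2*434 = -868)
W = 2 (W = 3 - 1 = 2)
w = 27 (w = (-11 + 2)*(-3) = -9*(-3) = 27)
w*((5*1)*4 - 1*215) + A = 27*((5*1)*4 - 1*215) - 868 = 27*(5*4 - 215) - 868 = 27*(20 - 215) - 868 = 27*(-195) - 868 = -5265 - 868 = -6133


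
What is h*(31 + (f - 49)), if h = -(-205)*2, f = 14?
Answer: -1640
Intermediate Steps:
h = 410 (h = -41*(-10) = 410)
h*(31 + (f - 49)) = 410*(31 + (14 - 49)) = 410*(31 - 35) = 410*(-4) = -1640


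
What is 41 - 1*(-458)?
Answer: 499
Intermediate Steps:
41 - 1*(-458) = 41 + 458 = 499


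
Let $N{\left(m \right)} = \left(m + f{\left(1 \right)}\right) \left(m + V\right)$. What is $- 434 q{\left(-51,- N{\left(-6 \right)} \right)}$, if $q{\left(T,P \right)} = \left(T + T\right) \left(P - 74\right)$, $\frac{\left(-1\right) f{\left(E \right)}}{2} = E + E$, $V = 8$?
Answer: $-2390472$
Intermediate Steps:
$f{\left(E \right)} = - 4 E$ ($f{\left(E \right)} = - 2 \left(E + E\right) = - 2 \cdot 2 E = - 4 E$)
$N{\left(m \right)} = \left(-4 + m\right) \left(8 + m\right)$ ($N{\left(m \right)} = \left(m - 4\right) \left(m + 8\right) = \left(m - 4\right) \left(8 + m\right) = \left(-4 + m\right) \left(8 + m\right)$)
$q{\left(T,P \right)} = 2 T \left(-74 + P\right)$
$- 434 q{\left(-51,- N{\left(-6 \right)} \right)} = - 434 \cdot 2 \left(-51\right) \left(-74 - \left(-32 + \left(-6\right)^{2} + 4 \left(-6\right)\right)\right) = - 434 \cdot 2 \left(-51\right) \left(-74 - \left(-32 + 36 - 24\right)\right) = - 434 \cdot 2 \left(-51\right) \left(-74 - -20\right) = - 434 \cdot 2 \left(-51\right) \left(-74 + 20\right) = - 434 \cdot 2 \left(-51\right) \left(-54\right) = \left(-434\right) 5508 = -2390472$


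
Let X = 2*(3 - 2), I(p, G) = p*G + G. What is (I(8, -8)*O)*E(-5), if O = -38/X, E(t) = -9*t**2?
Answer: -307800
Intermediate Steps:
I(p, G) = G + G*p (I(p, G) = G*p + G = G + G*p)
X = 2 (X = 2*1 = 2)
E(t) = -9*t**2
O = -19 (O = -38/2 = -38*1/2 = -19)
(I(8, -8)*O)*E(-5) = (-8*(1 + 8)*(-19))*(-9*(-5)**2) = (-8*9*(-19))*(-9*25) = -72*(-19)*(-225) = 1368*(-225) = -307800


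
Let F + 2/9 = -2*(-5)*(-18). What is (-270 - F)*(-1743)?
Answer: 469448/3 ≈ 1.5648e+5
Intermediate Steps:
F = -1622/9 (F = -2/9 - 2*(-5)*(-18) = -2/9 + 10*(-18) = -2/9 - 180 = -1622/9 ≈ -180.22)
(-270 - F)*(-1743) = (-270 - 1*(-1622/9))*(-1743) = (-270 + 1622/9)*(-1743) = -808/9*(-1743) = 469448/3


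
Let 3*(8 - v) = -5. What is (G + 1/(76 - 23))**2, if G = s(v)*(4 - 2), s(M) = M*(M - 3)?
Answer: 3780897121/227529 ≈ 16617.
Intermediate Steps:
v = 29/3 (v = 8 - 1/3*(-5) = 8 + 5/3 = 29/3 ≈ 9.6667)
s(M) = M*(-3 + M)
G = 1160/9 (G = (29*(-3 + 29/3)/3)*(4 - 2) = ((29/3)*(20/3))*2 = (580/9)*2 = 1160/9 ≈ 128.89)
(G + 1/(76 - 23))**2 = (1160/9 + 1/(76 - 23))**2 = (1160/9 + 1/53)**2 = (61489/477)**2 = 3780897121/227529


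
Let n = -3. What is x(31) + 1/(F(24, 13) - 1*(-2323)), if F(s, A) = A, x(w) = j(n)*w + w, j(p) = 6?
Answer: 506913/2336 ≈ 217.00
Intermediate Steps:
x(w) = 7*w (x(w) = 6*w + w = 7*w)
x(31) + 1/(F(24, 13) - 1*(-2323)) = 7*31 + 1/(13 - 1*(-2323)) = 217 + 1/(13 + 2323) = 217 + 1/2336 = 506913/2336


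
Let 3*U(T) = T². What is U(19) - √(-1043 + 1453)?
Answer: 361/3 - √410 ≈ 100.08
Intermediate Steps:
U(T) = T²/3
U(19) - √(-1043 + 1453) = (⅓)*19² - √(-1043 + 1453) = (⅓)*361 - √410 = 361/3 - √410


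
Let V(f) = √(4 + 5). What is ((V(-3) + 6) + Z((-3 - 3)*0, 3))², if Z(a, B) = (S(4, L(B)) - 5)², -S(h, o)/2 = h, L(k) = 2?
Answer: 31684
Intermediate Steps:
S(h, o) = -2*h
V(f) = 3 (V(f) = √9 = 3)
Z(a, B) = 169 (Z(a, B) = (-2*4 - 5)² = (-8 - 5)² = (-13)² = 169)
((V(-3) + 6) + Z((-3 - 3)*0, 3))² = ((3 + 6) + 169)² = (9 + 169)² = 178² = 31684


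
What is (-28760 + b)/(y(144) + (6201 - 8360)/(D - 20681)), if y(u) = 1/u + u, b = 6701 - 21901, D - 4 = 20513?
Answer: -37077120/132563 ≈ -279.69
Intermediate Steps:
D = 20517 (D = 4 + 20513 = 20517)
b = -15200
y(u) = u + 1/u
(-28760 + b)/(y(144) + (6201 - 8360)/(D - 20681)) = (-28760 - 15200)/((144 + 1/144) + (6201 - 8360)/(20517 - 20681)) = -43960/((144 + 1/144) - 2159/(-164)) = -43960/(20737/144 - 2159*(-1/164)) = -43960/(20737/144 + 2159/164) = -43960/927941/5904 = -43960*5904/927941 = -37077120/132563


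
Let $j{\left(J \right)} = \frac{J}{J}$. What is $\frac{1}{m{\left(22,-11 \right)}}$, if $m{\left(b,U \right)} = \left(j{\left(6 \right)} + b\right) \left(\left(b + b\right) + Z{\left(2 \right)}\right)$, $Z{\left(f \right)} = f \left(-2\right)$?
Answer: $\frac{1}{920} \approx 0.001087$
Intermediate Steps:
$Z{\left(f \right)} = - 2 f$
$j{\left(J \right)} = 1$
$m{\left(b,U \right)} = \left(1 + b\right) \left(-4 + 2 b\right)$ ($m{\left(b,U \right)} = \left(1 + b\right) \left(\left(b + b\right) - 4\right) = \left(1 + b\right) \left(2 b - 4\right) = \left(1 + b\right) \left(-4 + 2 b\right)$)
$\frac{1}{m{\left(22,-11 \right)}} = \frac{1}{-4 - 44 + 2 \cdot 22^{2}} = \frac{1}{-4 - 44 + 2 \cdot 484} = \frac{1}{-4 - 44 + 968} = \frac{1}{920}$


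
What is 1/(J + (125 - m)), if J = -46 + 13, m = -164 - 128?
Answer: 1/384 ≈ 0.0026042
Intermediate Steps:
m = -292
J = -33
1/(J + (125 - m)) = 1/(-33 + (125 - 1*(-292))) = 1/(-33 + (125 + 292)) = 1/(-33 + 417) = 1/384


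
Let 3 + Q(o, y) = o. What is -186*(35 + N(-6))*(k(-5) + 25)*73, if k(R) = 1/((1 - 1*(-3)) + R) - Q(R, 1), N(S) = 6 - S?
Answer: -20421312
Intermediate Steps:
Q(o, y) = -3 + o
k(R) = 3 + 1/(4 + R) - R (k(R) = 1/((1 - 1*(-3)) + R) - (-3 + R) = 1/((1 + 3) + R) + (3 - R) = 1/(4 + R) + (3 - R) = 3 + 1/(4 + R) - R)
-186*(35 + N(-6))*(k(-5) + 25)*73 = -186*(35 + (6 - 1*(-6)))*((13 - 1*(-5) - 1*(-5)²)/(4 - 5) + 25)*73 = -186*(35 + (6 + 6))*((13 + 5 - 1*25)/(-1) + 25)*73 = -186*(35 + 12)*(-(13 + 5 - 25) + 25)*73 = -8742*(-1*(-7) + 25)*73 = -8742*(7 + 25)*73 = -8742*32*73 = -186*1504*73 = -279744*73 = -20421312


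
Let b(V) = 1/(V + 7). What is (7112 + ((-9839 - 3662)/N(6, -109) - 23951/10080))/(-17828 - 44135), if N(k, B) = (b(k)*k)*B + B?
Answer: -150187404679/1293519759840 ≈ -0.11611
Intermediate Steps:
b(V) = 1/(7 + V)
N(k, B) = B + B*k/(7 + k) (N(k, B) = (k/(7 + k))*B + B = B*k/(7 + k) + B = B + B*k/(7 + k))
(7112 + ((-9839 - 3662)/N(6, -109) - 23951/10080))/(-17828 - 44135) = (7112 + ((-9839 - 3662)/((-109*(7 + 2*6)/(7 + 6))) - 23951/10080))/(-17828 - 44135) = (7112 + (-13501*(-13/(109*(7 + 12))) - 23951*1/10080))/(-61963) = (7112 + (-13501/((-109*1/13*19)) - 23951/10080))*(-1/61963) = (7112 + (-13501/(-2071/13) - 23951/10080))*(-1/61963) = (7112 + (-13501*(-13/2071) - 23951/10080))*(-1/61963) = (7112 + (175513/2071 - 23951/10080))*(-1/61963) = (7112 + 1719568519/20875680)*(-1/61963) = (150187404679/20875680)*(-1/61963) = -150187404679/1293519759840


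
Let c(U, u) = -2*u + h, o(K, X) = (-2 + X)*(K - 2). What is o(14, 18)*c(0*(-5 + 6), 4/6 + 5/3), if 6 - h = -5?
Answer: 1216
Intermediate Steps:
h = 11 (h = 6 - 1*(-5) = 6 + 5 = 11)
o(K, X) = (-2 + K)*(-2 + X) (o(K, X) = (-2 + X)*(-2 + K) = (-2 + K)*(-2 + X))
c(U, u) = 11 - 2*u (c(U, u) = -2*u + 11 = 11 - 2*u)
o(14, 18)*c(0*(-5 + 6), 4/6 + 5/3) = (4 - 2*14 - 2*18 + 14*18)*(11 - 2*(4/6 + 5/3)) = (4 - 28 - 36 + 252)*(11 - 2*(4*(1/6) + 5*(1/3))) = 192*(11 - 2*(2/3 + 5/3)) = 192*(11 - 2*7/3) = 192*(11 - 14/3) = 192*(19/3) = 1216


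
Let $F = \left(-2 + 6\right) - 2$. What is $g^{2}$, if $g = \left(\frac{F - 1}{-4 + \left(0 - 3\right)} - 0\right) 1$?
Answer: $\frac{1}{49} \approx 0.020408$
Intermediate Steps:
$F = 2$ ($F = 4 - 2 = 2$)
$g = - \frac{1}{7}$ ($g = \left(\frac{2 - 1}{-4 + \left(0 - 3\right)} - 0\right) 1 = \left(1 \frac{1}{-4 - 3} + 0\right) 1 = \left(1 \frac{1}{-7} + 0\right) 1 = \left(1 \left(- \frac{1}{7}\right) + 0\right) 1 = \left(- \frac{1}{7} + 0\right) 1 = \left(- \frac{1}{7}\right) 1 = - \frac{1}{7} \approx -0.14286$)
$g^{2} = \left(- \frac{1}{7}\right)^{2} = \frac{1}{49}$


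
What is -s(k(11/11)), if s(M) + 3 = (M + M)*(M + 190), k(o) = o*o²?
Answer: -379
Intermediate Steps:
k(o) = o³
s(M) = -3 + 2*M*(190 + M) (s(M) = -3 + (M + M)*(M + 190) = -3 + (2*M)*(190 + M) = -3 + 2*M*(190 + M))
-s(k(11/11)) = -(-3 + 2*((11/11)³)² + 380*(11/11)³) = -(-3 + 2*((11*(1/11))³)² + 380*(11*(1/11))³) = -(-3 + 2*(1³)² + 380*1³) = -(-3 + 2*1² + 380*1) = -(-3 + 2*1 + 380) = -(-3 + 2 + 380) = -1*379 = -379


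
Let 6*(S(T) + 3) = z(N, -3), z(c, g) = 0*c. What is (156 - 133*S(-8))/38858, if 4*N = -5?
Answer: 555/38858 ≈ 0.014283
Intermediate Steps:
N = -5/4 (N = (¼)*(-5) = -5/4 ≈ -1.2500)
z(c, g) = 0
S(T) = -3 (S(T) = -3 + (⅙)*0 = -3 + 0 = -3)
(156 - 133*S(-8))/38858 = (156 - 133*(-3))/38858 = (156 + 399)*(1/38858) = 555*(1/38858) = 555/38858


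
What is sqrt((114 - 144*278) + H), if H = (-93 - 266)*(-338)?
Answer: 4*sqrt(5089) ≈ 285.35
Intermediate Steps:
H = 121342 (H = -359*(-338) = 121342)
sqrt((114 - 144*278) + H) = sqrt((114 - 144*278) + 121342) = sqrt((114 - 40032) + 121342) = sqrt(-39918 + 121342) = sqrt(81424) = 4*sqrt(5089)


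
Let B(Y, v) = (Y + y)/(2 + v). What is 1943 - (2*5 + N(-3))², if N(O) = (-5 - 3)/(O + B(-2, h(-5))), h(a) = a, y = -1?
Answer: 1747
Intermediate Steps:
B(Y, v) = (-1 + Y)/(2 + v) (B(Y, v) = (Y - 1)/(2 + v) = (-1 + Y)/(2 + v))
N(O) = -8/(1 + O) (N(O) = (-5 - 3)/(O + (-1 - 2)/(2 - 5)) = -8/(O - 3/(-3)) = -8/(O - ⅓*(-3)) = -8/(O + 1) = -8/(1 + O))
1943 - (2*5 + N(-3))² = 1943 - (2*5 - 8/(1 - 3))² = 1943 - (10 - 8/(-2))² = 1943 - (10 - 8*(-½))² = 1943 - (10 + 4)² = 1943 - 1*14² = 1943 - 1*196 = 1943 - 196 = 1747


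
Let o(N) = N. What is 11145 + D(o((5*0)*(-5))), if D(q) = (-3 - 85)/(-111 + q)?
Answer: 1237183/111 ≈ 11146.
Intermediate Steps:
D(q) = -88/(-111 + q)
11145 + D(o((5*0)*(-5))) = 11145 - 88/(-111 + (5*0)*(-5)) = 11145 - 88/(-111 + 0*(-5)) = 11145 - 88/(-111 + 0) = 11145 - 88/(-111) = 11145 - 88*(-1/111) = 11145 + 88/111 = 1237183/111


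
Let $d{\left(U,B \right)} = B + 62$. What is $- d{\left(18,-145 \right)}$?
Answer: $83$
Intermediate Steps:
$d{\left(U,B \right)} = 62 + B$
$- d{\left(18,-145 \right)} = - (62 - 145) = \left(-1\right) \left(-83\right) = 83$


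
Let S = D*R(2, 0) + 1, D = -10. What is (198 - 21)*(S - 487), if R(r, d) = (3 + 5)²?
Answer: -199302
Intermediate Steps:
R(r, d) = 64 (R(r, d) = 8² = 64)
S = -639 (S = -10*64 + 1 = -640 + 1 = -639)
(198 - 21)*(S - 487) = (198 - 21)*(-639 - 487) = 177*(-1126) = -199302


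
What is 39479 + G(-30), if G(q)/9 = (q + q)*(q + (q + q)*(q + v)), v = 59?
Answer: 995279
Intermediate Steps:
G(q) = 18*q*(q + 2*q*(59 + q)) (G(q) = 9*((q + q)*(q + (q + q)*(q + 59))) = 9*((2*q)*(q + (2*q)*(59 + q))) = 9*((2*q)*(q + 2*q*(59 + q))) = 9*(2*q*(q + 2*q*(59 + q))) = 18*q*(q + 2*q*(59 + q)))
39479 + G(-30) = 39479 + (-30)²*(2142 + 36*(-30)) = 39479 + 900*(2142 - 1080) = 39479 + 900*1062 = 39479 + 955800 = 995279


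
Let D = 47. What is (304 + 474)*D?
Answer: 36566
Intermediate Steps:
(304 + 474)*D = (304 + 474)*47 = 778*47 = 36566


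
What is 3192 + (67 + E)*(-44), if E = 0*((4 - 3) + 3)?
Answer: 244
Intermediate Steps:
E = 0 (E = 0*(1 + 3) = 0*4 = 0)
3192 + (67 + E)*(-44) = 3192 + (67 + 0)*(-44) = 3192 + 67*(-44) = 3192 - 2948 = 244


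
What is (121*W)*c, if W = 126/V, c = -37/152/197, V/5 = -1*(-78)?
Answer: -94017/1946360 ≈ -0.048304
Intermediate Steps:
V = 390 (V = 5*(-1*(-78)) = 5*78 = 390)
c = -37/29944 (c = -37*1/152*(1/197) = -37/152*1/197 = -37/29944 ≈ -0.0012356)
W = 21/65 (W = 126/390 = 126*(1/390) = 21/65 ≈ 0.32308)
(121*W)*c = (121*(21/65))*(-37/29944) = (2541/65)*(-37/29944) = -94017/1946360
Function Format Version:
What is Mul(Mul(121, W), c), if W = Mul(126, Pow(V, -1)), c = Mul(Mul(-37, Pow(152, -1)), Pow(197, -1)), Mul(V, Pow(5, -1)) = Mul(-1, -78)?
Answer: Rational(-94017, 1946360) ≈ -0.048304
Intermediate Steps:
V = 390 (V = Mul(5, Mul(-1, -78)) = Mul(5, 78) = 390)
c = Rational(-37, 29944) (c = Mul(Mul(-37, Rational(1, 152)), Rational(1, 197)) = Mul(Rational(-37, 152), Rational(1, 197)) = Rational(-37, 29944) ≈ -0.0012356)
W = Rational(21, 65) (W = Mul(126, Pow(390, -1)) = Mul(126, Rational(1, 390)) = Rational(21, 65) ≈ 0.32308)
Mul(Mul(121, W), c) = Mul(Mul(121, Rational(21, 65)), Rational(-37, 29944)) = Mul(Rational(2541, 65), Rational(-37, 29944)) = Rational(-94017, 1946360)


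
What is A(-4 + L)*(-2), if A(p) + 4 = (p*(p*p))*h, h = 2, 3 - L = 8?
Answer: 2924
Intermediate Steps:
L = -5 (L = 3 - 1*8 = 3 - 8 = -5)
A(p) = -4 + 2*p³ (A(p) = -4 + (p*(p*p))*2 = -4 + (p*p²)*2 = -4 + p³*2 = -4 + 2*p³)
A(-4 + L)*(-2) = (-4 + 2*(-4 - 5)³)*(-2) = (-4 + 2*(-9)³)*(-2) = (-4 + 2*(-729))*(-2) = (-4 - 1458)*(-2) = -1462*(-2) = 2924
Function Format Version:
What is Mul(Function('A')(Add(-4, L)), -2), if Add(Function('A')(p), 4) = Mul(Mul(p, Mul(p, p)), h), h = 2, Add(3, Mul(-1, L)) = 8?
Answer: 2924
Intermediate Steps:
L = -5 (L = Add(3, Mul(-1, 8)) = Add(3, -8) = -5)
Function('A')(p) = Add(-4, Mul(2, Pow(p, 3))) (Function('A')(p) = Add(-4, Mul(Mul(p, Mul(p, p)), 2)) = Add(-4, Mul(Mul(p, Pow(p, 2)), 2)) = Add(-4, Mul(Pow(p, 3), 2)) = Add(-4, Mul(2, Pow(p, 3))))
Mul(Function('A')(Add(-4, L)), -2) = Mul(Add(-4, Mul(2, Pow(Add(-4, -5), 3))), -2) = Mul(Add(-4, Mul(2, Pow(-9, 3))), -2) = Mul(Add(-4, Mul(2, -729)), -2) = Mul(Add(-4, -1458), -2) = Mul(-1462, -2) = 2924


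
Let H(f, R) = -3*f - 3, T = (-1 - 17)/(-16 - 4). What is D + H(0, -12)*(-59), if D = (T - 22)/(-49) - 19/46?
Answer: 997494/5635 ≈ 177.02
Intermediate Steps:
T = 9/10 (T = -18/(-20) = -18*(-1/20) = 9/10 ≈ 0.90000)
D = 99/5635 (D = (9/10 - 22)/(-49) - 19/46 = -211/10*(-1/49) - 19*1/46 = 211/490 - 19/46 = 99/5635 ≈ 0.017569)
H(f, R) = -3 - 3*f
D + H(0, -12)*(-59) = 99/5635 + (-3 - 3*0)*(-59) = 99/5635 + (-3 + 0)*(-59) = 99/5635 - 3*(-59) = 99/5635 + 177 = 997494/5635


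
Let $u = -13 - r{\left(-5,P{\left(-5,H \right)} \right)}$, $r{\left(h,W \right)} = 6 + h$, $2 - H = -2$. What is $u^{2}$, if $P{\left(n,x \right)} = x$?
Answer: $196$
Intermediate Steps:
$H = 4$ ($H = 2 - -2 = 2 + 2 = 4$)
$u = -14$ ($u = -13 - \left(6 - 5\right) = -13 - 1 = -14$)
$u^{2} = \left(-14\right)^{2} = 196$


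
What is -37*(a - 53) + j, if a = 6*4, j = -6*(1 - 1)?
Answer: 1073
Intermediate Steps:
j = 0 (j = -6*0 = 0)
a = 24
-37*(a - 53) + j = -37*(24 - 53) + 0 = -37*(-29) + 0 = 1073 + 0 = 1073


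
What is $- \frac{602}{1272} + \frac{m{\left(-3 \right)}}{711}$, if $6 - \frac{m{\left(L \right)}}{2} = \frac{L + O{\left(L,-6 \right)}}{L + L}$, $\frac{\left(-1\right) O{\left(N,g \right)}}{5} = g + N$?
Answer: $- \frac{65825}{150732} \approx -0.4367$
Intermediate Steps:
$O{\left(N,g \right)} = - 5 N - 5 g$ ($O{\left(N,g \right)} = - 5 \left(g + N\right) = - 5 \left(N + g\right) = - 5 N - 5 g$)
$m{\left(L \right)} = 12 - \frac{30 - 4 L}{L}$ ($m{\left(L \right)} = 12 - 2 \frac{L - \left(-30 + 5 L\right)}{L + L} = 12 - 2 \frac{L - \left(-30 + 5 L\right)}{2 L} = 12 - 2 \left(L - \left(-30 + 5 L\right)\right) \frac{1}{2 L} = 12 - 2 \left(30 - 4 L\right) \frac{1}{2 L} = 12 - 2 \frac{30 - 4 L}{2 L} = 12 - \frac{30 - 4 L}{L}$)
$- \frac{602}{1272} + \frac{m{\left(-3 \right)}}{711} = - \frac{602}{1272} + \frac{16 - \frac{30}{-3}}{711} = \left(-602\right) \frac{1}{1272} + \left(16 - -10\right) \frac{1}{711} = - \frac{301}{636} + \left(16 + 10\right) \frac{1}{711} = - \frac{301}{636} + 26 \cdot \frac{1}{711} = - \frac{301}{636} + \frac{26}{711} = - \frac{65825}{150732}$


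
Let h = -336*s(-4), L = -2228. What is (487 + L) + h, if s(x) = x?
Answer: -397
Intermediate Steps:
h = 1344 (h = -336*(-4) = 1344)
(487 + L) + h = (487 - 2228) + 1344 = -1741 + 1344 = -397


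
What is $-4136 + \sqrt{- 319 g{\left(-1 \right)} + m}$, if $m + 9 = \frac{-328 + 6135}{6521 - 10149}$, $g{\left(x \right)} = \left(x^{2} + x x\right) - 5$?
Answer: $-4136 + \frac{\sqrt{3114218059}}{1814} \approx -4105.2$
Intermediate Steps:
$g{\left(x \right)} = -5 + 2 x^{2}$ ($g{\left(x \right)} = \left(x^{2} + x^{2}\right) - 5 = 2 x^{2} - 5 = -5 + 2 x^{2}$)
$m = - \frac{38459}{3628}$ ($m = -9 + \frac{-328 + 6135}{6521 - 10149} = -9 + \frac{5807}{-3628} = -9 + 5807 \left(- \frac{1}{3628}\right) = -9 - \frac{5807}{3628} = - \frac{38459}{3628} \approx -10.601$)
$-4136 + \sqrt{- 319 g{\left(-1 \right)} + m} = -4136 + \sqrt{- 319 \left(-5 + 2 \left(-1\right)^{2}\right) - \frac{38459}{3628}} = -4136 + \sqrt{- 319 \left(-5 + 2 \cdot 1\right) - \frac{38459}{3628}} = -4136 + \sqrt{- 319 \left(-5 + 2\right) - \frac{38459}{3628}} = -4136 + \sqrt{\left(-319\right) \left(-3\right) - \frac{38459}{3628}} = -4136 + \sqrt{957 - \frac{38459}{3628}} = -4136 + \sqrt{\frac{3433537}{3628}} = -4136 + \frac{\sqrt{3114218059}}{1814}$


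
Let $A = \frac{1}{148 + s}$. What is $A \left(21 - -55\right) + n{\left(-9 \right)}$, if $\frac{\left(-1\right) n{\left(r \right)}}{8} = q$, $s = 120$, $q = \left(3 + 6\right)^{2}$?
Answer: $- \frac{43397}{67} \approx -647.72$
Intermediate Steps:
$q = 81$ ($q = 9^{2} = 81$)
$n{\left(r \right)} = -648$ ($n{\left(r \right)} = \left(-8\right) 81 = -648$)
$A = \frac{1}{268}$ ($A = \frac{1}{148 + 120} = \frac{1}{268} \approx 0.0037313$)
$A \left(21 - -55\right) + n{\left(-9 \right)} = \frac{21 - -55}{268} - 648 = \frac{21 + 55}{268} - 648 = \frac{1}{268} \cdot 76 - 648 = \frac{19}{67} - 648 = - \frac{43397}{67}$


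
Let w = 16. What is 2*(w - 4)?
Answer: 24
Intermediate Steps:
2*(w - 4) = 2*(16 - 4) = 2*12 = 24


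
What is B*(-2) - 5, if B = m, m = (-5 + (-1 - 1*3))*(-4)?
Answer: -77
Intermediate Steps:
m = 36 (m = (-5 + (-1 - 3))*(-4) = (-5 - 4)*(-4) = -9*(-4) = 36)
B = 36
B*(-2) - 5 = 36*(-2) - 5 = -72 - 5 = -77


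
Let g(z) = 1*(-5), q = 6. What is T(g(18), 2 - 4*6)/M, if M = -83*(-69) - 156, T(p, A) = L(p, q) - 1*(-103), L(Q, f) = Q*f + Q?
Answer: 68/5571 ≈ 0.012206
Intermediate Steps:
L(Q, f) = Q + Q*f
g(z) = -5
T(p, A) = 103 + 7*p (T(p, A) = p*(1 + 6) - 1*(-103) = p*7 + 103 = 7*p + 103 = 103 + 7*p)
M = 5571 (M = 5727 - 156 = 5571)
T(g(18), 2 - 4*6)/M = (103 + 7*(-5))/5571 = (103 - 35)*(1/5571) = 68*(1/5571) = 68/5571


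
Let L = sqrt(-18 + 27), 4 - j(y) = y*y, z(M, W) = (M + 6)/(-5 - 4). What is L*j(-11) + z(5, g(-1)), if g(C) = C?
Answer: -3170/9 ≈ -352.22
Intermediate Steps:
z(M, W) = -2/3 - M/9 (z(M, W) = (6 + M)/(-9) = (6 + M)*(-1/9) = -2/3 - M/9)
j(y) = 4 - y**2 (j(y) = 4 - y*y = 4 - y**2)
L = 3 (L = sqrt(9) = 3)
L*j(-11) + z(5, g(-1)) = 3*(4 - 1*(-11)**2) + (-2/3 - 1/9*5) = 3*(4 - 1*121) + (-2/3 - 5/9) = 3*(4 - 121) - 11/9 = 3*(-117) - 11/9 = -351 - 11/9 = -3170/9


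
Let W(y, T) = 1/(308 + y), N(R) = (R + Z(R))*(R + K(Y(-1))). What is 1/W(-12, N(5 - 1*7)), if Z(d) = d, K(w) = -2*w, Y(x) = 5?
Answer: 296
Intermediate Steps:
N(R) = 2*R*(-10 + R) (N(R) = (R + R)*(R - 2*5) = (2*R)*(R - 10) = (2*R)*(-10 + R) = 2*R*(-10 + R))
1/W(-12, N(5 - 1*7)) = 1/(1/(308 - 12)) = 1/(1/296) = 296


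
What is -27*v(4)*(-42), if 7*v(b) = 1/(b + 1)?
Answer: 162/5 ≈ 32.400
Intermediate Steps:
v(b) = 1/(7*(1 + b)) (v(b) = 1/(7*(b + 1)) = 1/(7*(1 + b)))
-27*v(4)*(-42) = -27/(7*(1 + 4))*(-42) = -27/(7*5)*(-42) = -27*1/35*(-42) = -27/35*(-42) = 162/5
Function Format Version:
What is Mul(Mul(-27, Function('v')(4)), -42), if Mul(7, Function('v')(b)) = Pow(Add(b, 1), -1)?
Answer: Rational(162, 5) ≈ 32.400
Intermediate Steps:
Function('v')(b) = Mul(Rational(1, 7), Pow(Add(1, b), -1)) (Function('v')(b) = Mul(Rational(1, 7), Pow(Add(b, 1), -1)) = Mul(Rational(1, 7), Pow(Add(1, b), -1)))
Mul(Mul(-27, Function('v')(4)), -42) = Mul(Mul(-27, Mul(Rational(1, 7), Pow(Add(1, 4), -1))), -42) = Mul(Mul(-27, Mul(Rational(1, 7), Pow(5, -1))), -42) = Mul(Mul(-27, Mul(Rational(1, 7), Rational(1, 5))), -42) = Mul(Mul(-27, Rational(1, 35)), -42) = Mul(Rational(-27, 35), -42) = Rational(162, 5)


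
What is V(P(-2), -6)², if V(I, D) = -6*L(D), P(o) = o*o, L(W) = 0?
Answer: 0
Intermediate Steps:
P(o) = o²
V(I, D) = 0 (V(I, D) = -6*0 = 0)
V(P(-2), -6)² = 0² = 0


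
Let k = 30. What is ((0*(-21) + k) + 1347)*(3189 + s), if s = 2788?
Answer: 8230329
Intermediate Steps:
((0*(-21) + k) + 1347)*(3189 + s) = ((0*(-21) + 30) + 1347)*(3189 + 2788) = ((0 + 30) + 1347)*5977 = (30 + 1347)*5977 = 1377*5977 = 8230329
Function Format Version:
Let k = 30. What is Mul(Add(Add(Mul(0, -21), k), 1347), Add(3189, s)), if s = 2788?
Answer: 8230329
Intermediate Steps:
Mul(Add(Add(Mul(0, -21), k), 1347), Add(3189, s)) = Mul(Add(Add(Mul(0, -21), 30), 1347), Add(3189, 2788)) = Mul(Add(Add(0, 30), 1347), 5977) = Mul(Add(30, 1347), 5977) = Mul(1377, 5977) = 8230329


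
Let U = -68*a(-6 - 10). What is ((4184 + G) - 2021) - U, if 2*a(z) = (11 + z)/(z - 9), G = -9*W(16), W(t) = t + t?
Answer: 9409/5 ≈ 1881.8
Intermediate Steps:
W(t) = 2*t
G = -288 (G = -18*16 = -9*32 = -288)
a(z) = (11 + z)/(2*(-9 + z)) (a(z) = ((11 + z)/(z - 9))/2 = ((11 + z)/(-9 + z))/2 = (11 + z)/(2*(-9 + z)))
U = -34/5 (U = -34*(11 + (-6 - 10))/(-9 + (-6 - 10)) = -34*(11 - 16)/(-9 - 16) = -34*(-5)/(-25) = -34*(-1)*(-5)/25 = -68*⅒ = -34/5 ≈ -6.8000)
((4184 + G) - 2021) - U = ((4184 - 288) - 2021) - 1*(-34/5) = (3896 - 2021) + 34/5 = 1875 + 34/5 = 9409/5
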